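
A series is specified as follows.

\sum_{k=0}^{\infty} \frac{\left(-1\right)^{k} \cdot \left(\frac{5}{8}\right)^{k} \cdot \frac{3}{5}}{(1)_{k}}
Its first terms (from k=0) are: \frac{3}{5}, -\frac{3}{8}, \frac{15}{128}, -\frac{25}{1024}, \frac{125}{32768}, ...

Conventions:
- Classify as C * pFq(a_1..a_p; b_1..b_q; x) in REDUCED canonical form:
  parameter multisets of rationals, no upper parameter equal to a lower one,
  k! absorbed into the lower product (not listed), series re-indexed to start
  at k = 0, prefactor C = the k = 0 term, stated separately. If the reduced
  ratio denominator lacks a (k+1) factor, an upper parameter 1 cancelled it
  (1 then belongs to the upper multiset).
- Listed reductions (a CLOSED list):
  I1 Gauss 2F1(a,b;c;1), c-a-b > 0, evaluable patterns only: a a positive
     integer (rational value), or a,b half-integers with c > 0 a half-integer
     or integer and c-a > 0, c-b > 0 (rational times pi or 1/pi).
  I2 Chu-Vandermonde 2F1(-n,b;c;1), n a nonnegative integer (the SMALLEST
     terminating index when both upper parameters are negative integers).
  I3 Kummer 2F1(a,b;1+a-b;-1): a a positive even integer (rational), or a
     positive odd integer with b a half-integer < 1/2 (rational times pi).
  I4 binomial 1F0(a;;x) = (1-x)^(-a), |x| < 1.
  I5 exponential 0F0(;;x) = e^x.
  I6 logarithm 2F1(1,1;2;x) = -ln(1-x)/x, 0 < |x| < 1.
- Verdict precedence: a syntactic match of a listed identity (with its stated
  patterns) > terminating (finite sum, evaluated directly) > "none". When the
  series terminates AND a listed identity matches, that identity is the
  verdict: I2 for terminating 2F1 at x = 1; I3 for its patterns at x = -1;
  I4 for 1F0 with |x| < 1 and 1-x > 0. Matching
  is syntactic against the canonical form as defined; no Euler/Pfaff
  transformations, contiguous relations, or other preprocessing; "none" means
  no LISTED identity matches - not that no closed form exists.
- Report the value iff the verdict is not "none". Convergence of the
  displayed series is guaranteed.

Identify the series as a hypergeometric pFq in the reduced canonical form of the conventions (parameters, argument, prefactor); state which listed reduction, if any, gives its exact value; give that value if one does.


Key observation: x = -\frac{5}{8} and (1)_k (C = 3/5) is k! itself.
Step ratio: r(k) = -\frac{5}{8} * 1 / [(k+1)] ; factor over Q: parameters, x = -\frac{5}{8}, and C = \frac{3}{5}.

The series (x = -\frac{5}{8}) is 0F0: upper {-}, lower {-}, prefactor \frac{3}{5}. Verdict at x = -\frac{5}{8}: the exponential series (I5) matches (the 0F0 exponential series at x = -\frac{5}{8}). Sum: \frac{3}{5} \cdot e^{-\frac{5}{8}}.


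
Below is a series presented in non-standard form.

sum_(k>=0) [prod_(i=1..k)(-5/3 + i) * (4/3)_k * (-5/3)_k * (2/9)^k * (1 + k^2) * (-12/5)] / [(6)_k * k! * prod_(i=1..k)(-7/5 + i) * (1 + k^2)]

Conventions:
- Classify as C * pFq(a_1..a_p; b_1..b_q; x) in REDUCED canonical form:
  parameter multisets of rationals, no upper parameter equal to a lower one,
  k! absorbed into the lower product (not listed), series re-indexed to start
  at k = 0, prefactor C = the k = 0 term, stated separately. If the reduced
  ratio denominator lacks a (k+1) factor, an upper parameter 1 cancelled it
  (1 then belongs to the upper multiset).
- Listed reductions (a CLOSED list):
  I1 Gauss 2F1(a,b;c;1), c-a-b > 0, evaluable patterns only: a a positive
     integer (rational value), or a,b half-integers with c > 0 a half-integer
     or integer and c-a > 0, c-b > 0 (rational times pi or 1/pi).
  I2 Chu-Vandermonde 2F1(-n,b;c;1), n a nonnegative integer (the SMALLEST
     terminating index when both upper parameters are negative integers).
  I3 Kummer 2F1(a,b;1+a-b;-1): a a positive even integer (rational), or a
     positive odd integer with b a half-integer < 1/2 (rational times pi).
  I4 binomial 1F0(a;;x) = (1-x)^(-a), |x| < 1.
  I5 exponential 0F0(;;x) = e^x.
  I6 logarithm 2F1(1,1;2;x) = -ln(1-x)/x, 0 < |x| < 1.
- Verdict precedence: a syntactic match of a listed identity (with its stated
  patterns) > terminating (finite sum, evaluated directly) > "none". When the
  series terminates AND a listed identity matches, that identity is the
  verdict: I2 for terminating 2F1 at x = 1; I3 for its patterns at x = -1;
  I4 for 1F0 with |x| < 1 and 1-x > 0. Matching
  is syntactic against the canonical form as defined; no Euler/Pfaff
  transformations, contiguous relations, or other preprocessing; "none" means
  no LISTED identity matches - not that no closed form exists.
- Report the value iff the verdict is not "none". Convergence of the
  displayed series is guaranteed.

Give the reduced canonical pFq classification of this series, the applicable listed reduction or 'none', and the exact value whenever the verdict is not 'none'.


Reduced: x = 2/9, 3F2, upper = {-5/3, -2/3, 4/3}, lower = {-2/5, 6}, C = -12/5. Verdict: none - this 3F2 at x = 2/9 matches no listed pattern, and upper {-5/3, -2/3, 4/3} holds no stopper.

Key observation: x = (2/9) and the running product (prefactor -12/5) telescopes to a rising factorial.
Ratio: r(k) = (2/9) * (k-5/3) (k-2/3) (k+4/3) / [(k-2/5) (k+6) (k+1)] - rational in k. x = (2/9); t_0 = -12/5; negate the roots.


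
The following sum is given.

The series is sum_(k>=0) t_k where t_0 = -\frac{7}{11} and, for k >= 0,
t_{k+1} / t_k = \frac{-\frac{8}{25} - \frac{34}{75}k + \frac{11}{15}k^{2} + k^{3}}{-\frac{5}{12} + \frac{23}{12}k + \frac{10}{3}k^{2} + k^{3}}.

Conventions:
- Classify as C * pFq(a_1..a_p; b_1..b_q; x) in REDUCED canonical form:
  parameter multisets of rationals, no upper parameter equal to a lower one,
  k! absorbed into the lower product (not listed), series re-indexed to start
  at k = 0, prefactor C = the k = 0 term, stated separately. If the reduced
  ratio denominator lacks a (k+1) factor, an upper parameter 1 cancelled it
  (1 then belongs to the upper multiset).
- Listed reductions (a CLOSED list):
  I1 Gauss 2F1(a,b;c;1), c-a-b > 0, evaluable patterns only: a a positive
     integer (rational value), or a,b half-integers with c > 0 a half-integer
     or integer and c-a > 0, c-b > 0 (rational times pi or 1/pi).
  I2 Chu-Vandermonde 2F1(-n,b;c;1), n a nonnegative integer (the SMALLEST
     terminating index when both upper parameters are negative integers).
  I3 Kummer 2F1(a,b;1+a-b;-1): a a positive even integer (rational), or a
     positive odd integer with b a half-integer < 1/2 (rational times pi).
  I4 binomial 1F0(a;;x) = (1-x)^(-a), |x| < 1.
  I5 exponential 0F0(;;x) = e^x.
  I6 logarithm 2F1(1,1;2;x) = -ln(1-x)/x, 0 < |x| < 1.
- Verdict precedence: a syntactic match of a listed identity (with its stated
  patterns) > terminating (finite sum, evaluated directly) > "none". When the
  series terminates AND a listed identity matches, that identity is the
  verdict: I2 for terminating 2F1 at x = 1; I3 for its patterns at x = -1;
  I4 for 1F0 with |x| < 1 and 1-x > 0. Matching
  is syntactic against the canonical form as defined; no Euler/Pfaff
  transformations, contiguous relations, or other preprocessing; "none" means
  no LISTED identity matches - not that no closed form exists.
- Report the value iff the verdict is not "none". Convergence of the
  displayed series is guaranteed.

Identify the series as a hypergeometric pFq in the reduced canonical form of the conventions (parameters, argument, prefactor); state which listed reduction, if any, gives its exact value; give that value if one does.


Prefactor -\frac{7}{11}, argument 1: 3F2 with upper {-\frac{2}{3}, \frac{3}{5}, \frac{4}{5}} over lower {-\frac{1}{6}, \frac{5}{2}}. Verdict: none - this 3F2 at x = 1 matches no listed pattern, and upper {-\frac{2}{3}, \frac{3}{5}, \frac{4}{5}} holds no stopper.

Key step: t_0 being -\frac{7}{11}, factor the ratio over Q (C = -7/11): negated roots = parameters.
Step ratio: r(k) = 1 * (k-\frac{2}{3}) (k+\frac{3}{5}) (k+\frac{4}{5}) / [(k-\frac{1}{6}) (k+\frac{5}{2}) (k+1)] - rational; roots negated = parameters, x = 1, C = -\frac{7}{11}.


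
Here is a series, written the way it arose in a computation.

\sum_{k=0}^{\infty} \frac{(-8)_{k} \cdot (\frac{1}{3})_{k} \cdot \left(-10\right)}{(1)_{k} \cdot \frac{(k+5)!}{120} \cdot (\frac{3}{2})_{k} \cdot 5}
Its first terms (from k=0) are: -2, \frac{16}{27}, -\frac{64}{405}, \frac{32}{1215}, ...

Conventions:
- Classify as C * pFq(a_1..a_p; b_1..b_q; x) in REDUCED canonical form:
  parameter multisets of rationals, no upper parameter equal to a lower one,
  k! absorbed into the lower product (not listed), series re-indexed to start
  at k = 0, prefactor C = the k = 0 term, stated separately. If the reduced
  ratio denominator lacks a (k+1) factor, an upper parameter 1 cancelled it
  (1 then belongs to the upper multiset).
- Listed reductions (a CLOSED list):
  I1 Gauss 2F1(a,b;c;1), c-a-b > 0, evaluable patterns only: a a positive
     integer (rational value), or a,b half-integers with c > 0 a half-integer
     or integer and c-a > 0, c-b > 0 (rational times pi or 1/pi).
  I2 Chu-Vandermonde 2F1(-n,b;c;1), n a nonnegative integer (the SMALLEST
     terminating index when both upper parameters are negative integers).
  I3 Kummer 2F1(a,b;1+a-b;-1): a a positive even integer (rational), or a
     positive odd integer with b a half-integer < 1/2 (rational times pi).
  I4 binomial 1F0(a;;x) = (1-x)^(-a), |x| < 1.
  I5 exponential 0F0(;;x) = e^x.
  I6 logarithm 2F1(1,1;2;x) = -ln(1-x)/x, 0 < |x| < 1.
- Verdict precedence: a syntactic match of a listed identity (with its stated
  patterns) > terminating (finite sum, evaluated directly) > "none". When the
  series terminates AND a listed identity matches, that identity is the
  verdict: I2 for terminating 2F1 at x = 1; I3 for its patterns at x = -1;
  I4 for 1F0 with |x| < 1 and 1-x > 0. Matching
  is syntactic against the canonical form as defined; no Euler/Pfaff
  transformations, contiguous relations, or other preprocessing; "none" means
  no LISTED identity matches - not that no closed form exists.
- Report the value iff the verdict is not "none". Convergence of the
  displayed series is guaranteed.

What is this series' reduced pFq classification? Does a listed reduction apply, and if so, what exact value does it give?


Key observation: t_0 being -2, (1)_k (C = -2) is k! itself.
Step ratio: r(k) = 1 * (k-8) (k+\frac{1}{3}) / [(k+\frac{3}{2}) (k+6) (k+1)] - poly over poly, x = 1 from leading terms; C = -2 at k = 0.

The series (x = 1) is 2F2: upper {-8, \frac{1}{3}}, lower {\frac{3}{2}, 6}, prefactor -2. Verdict: terminating. (-8)_k vanishes past k = 8, leaving a 9-term sum, computed directly. Its exact value is -\frac{62111019076654}{40288932819135}.


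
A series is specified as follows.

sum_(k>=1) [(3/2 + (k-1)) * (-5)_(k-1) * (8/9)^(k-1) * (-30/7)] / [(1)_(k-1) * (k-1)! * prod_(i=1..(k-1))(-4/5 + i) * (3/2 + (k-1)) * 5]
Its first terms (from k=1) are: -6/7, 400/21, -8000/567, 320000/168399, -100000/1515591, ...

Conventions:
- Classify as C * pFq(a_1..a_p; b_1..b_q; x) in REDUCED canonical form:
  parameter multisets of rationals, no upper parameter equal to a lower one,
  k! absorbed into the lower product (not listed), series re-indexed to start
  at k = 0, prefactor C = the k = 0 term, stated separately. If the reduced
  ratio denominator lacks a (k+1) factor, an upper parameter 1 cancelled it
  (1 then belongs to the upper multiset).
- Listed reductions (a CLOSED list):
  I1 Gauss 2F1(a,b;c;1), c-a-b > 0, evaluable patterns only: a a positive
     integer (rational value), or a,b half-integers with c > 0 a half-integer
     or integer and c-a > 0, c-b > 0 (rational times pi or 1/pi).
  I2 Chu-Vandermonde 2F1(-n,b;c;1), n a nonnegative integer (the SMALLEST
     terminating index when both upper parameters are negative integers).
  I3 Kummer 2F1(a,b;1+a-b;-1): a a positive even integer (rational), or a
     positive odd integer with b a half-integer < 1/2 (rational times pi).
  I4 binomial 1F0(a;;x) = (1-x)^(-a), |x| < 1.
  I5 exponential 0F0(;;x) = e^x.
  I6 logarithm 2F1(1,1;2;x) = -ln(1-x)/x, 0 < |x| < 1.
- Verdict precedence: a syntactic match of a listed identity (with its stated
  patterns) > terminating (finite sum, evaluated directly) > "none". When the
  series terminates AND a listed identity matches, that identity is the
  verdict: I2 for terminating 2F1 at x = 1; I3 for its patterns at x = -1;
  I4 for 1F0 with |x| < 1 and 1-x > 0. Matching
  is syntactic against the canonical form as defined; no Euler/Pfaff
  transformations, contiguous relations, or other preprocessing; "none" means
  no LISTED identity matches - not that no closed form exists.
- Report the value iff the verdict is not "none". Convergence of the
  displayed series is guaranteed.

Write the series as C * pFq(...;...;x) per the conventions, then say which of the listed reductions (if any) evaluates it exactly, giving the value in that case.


At argument 8/9: a 1F2 with upper {-5}, lower {1/5, 1}, scaled by C = -6/7. Verdict: terminating - upper -5 stops the sum at k = 5; the 6 terms are added exactly. Exact value: 154055078/26040609.

Key observation: t_0 being -6/7, the constant factors (prefactor -6/7) combine into one prefactor.
Consecutive-term ratio: r(k) = (8/9) * (k-5) / [(k+1/5) (k+1) (k+1)] - poly over poly, x = (8/9) from leading terms; C = -6/7 at k = 0.


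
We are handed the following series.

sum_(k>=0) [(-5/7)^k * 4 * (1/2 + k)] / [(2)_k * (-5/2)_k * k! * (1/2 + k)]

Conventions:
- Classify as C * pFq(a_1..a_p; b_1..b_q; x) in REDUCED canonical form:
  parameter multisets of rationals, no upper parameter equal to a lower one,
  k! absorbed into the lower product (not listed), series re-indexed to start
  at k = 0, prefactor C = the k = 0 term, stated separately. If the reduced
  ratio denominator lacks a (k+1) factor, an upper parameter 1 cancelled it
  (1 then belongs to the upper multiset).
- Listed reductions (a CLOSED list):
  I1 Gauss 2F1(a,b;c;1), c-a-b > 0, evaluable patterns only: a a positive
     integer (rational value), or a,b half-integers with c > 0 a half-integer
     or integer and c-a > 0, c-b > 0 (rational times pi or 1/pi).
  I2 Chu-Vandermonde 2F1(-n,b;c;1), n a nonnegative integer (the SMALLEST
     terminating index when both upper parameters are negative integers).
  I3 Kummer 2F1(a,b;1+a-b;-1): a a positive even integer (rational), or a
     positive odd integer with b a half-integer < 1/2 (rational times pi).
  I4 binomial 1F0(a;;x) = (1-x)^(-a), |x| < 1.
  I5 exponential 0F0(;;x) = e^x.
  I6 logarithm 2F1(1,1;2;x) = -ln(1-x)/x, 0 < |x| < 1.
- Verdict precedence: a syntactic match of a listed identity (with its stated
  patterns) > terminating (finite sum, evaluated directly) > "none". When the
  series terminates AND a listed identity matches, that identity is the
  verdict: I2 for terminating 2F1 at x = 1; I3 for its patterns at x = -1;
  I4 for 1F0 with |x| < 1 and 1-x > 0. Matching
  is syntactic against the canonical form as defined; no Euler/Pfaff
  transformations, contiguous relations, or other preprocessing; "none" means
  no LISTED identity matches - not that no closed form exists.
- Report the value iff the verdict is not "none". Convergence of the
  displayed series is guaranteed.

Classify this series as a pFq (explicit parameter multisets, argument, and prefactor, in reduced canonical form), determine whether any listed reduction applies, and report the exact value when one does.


Classification (C = 4): 0F2 with upper {-}, lower {-5/2, 2}, argument x = -5/7. Verdict: none - this 0F2 at x = -5/7 matches no listed pattern, and upper {-} holds no stopper.

Structural cue: x = (-5/7) and the factor k + 1/2 cancels (top and bottom), leaving C = 4.
Consecutive-term ratio: r(k) = (-5/7) * 1 / [(k-5/2) (k+2) (k+1)] - poly over poly, x = (-5/7) from leading terms; C = 4 at k = 0.


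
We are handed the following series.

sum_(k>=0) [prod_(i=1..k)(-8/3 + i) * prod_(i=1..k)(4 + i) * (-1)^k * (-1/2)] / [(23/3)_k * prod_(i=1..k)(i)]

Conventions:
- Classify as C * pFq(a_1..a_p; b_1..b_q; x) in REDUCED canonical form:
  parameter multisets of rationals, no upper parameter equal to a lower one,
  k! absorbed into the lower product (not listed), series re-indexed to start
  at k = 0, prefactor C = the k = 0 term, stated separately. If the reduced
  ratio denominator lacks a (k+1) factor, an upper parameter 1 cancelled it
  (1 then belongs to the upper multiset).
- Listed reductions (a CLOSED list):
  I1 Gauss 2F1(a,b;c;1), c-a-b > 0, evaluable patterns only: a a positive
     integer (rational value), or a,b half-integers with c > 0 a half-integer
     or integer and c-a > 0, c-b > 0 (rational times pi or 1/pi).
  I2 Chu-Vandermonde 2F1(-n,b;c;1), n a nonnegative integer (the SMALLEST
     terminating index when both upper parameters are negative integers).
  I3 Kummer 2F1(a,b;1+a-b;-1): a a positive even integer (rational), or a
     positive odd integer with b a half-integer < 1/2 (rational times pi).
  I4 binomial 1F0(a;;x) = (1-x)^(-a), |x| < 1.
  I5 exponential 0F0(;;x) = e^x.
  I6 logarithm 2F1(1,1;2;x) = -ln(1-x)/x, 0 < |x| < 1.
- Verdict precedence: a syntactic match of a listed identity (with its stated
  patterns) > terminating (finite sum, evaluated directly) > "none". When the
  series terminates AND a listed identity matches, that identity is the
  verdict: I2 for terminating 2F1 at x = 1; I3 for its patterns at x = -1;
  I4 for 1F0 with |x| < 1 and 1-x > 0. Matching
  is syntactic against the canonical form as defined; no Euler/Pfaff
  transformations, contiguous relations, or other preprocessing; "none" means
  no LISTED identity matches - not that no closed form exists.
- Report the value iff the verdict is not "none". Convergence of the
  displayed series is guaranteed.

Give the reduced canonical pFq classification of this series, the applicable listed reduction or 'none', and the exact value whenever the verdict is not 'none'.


Key step: from the first term -1/2: the running product (prefactor -1/2) telescopes to a rising factorial.
Consecutive-term ratio: r(k) = (-1) * (k-5/3) (k+5) / [(k+23/3) (k+1)] - rational in k, leading ratio (-1); with t_0 = -1/2, classification follows.

Canonical form: C = -1/2 times 2F1 with upper {-5/3, 5}, lower {23/3}, x = -1. Verdict: none - at argument -1 the multisets {-5/3, 5} ; {23/3} match no listed identity.


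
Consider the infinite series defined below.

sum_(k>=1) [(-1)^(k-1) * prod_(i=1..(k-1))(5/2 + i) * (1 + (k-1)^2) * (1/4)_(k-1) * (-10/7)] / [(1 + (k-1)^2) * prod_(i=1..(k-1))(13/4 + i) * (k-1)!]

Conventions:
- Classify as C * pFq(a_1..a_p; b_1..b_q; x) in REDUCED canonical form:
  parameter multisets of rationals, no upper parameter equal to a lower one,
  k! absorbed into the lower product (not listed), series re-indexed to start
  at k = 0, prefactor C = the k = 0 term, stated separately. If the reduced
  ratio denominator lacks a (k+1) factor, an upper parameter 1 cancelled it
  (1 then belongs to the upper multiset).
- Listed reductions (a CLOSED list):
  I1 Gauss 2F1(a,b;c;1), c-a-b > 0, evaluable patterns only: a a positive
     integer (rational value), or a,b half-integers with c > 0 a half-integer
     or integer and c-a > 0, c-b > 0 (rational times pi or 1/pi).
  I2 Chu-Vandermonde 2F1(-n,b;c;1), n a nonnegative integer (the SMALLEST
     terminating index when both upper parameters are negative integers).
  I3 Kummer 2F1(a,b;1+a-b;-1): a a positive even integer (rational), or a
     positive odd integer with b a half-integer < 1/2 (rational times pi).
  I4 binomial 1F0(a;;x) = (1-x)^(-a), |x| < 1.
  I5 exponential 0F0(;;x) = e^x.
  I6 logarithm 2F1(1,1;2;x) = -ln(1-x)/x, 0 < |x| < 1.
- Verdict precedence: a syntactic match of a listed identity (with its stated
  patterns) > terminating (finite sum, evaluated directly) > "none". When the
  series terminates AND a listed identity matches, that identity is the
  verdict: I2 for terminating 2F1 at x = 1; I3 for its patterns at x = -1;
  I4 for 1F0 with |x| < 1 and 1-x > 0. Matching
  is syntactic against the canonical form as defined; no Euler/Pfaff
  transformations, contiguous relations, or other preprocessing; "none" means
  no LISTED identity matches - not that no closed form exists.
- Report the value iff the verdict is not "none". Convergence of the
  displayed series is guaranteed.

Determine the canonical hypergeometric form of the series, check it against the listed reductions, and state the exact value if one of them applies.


Prefactor -10/7, argument -1: 2F1 with upper {1/4, 7/2} over lower {17/4}. Verdict: no listed reduction: x = -1 and upper {1/4, 7/2} fail every I1-I6 pattern.

The tell: x = (-1) and the lower running product (C = -10/7, x = -1) is a rising factorial.
Ratio: r(k) = (-1) * (k+1/4) (k+7/2) / [(k+17/4) (k+1)] - poly over poly, x = (-1) from leading terms; C = -10/7 at k = 0.


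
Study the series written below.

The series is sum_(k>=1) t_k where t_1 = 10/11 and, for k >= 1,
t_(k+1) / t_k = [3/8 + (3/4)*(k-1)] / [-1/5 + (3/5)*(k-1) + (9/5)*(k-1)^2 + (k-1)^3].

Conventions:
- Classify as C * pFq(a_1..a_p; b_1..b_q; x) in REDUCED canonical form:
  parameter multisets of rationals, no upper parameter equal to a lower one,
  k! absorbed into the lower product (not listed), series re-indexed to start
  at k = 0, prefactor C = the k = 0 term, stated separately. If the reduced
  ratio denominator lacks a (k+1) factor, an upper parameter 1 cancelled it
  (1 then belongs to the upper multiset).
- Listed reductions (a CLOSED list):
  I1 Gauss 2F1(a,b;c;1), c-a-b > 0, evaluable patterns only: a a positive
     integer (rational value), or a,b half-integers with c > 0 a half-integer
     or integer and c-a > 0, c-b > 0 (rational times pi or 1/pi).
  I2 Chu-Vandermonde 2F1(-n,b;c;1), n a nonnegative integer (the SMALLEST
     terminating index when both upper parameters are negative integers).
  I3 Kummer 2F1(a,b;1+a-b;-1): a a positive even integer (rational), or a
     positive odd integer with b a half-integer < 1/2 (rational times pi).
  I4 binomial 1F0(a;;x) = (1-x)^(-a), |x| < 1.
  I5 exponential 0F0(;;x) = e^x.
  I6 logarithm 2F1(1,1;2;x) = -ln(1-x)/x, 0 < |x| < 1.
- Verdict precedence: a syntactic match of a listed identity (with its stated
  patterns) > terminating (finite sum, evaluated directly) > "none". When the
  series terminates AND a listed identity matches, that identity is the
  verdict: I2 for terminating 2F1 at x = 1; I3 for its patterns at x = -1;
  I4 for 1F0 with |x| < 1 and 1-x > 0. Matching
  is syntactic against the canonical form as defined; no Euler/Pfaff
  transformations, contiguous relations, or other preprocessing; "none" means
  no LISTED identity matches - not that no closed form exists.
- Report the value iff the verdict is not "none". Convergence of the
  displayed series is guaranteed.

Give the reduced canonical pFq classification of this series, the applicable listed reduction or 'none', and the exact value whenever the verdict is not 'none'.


At argument 3/4: a 1F2 with upper {1/2}, lower {-1/5, 1}, scaled by C = 10/11. Verdict: none. A 1F2 with upper {1/2} fits none of I1-I6 at x = 3/4; the sum runs forever.

First insight: with t_0 = 10/11, factor the ratio over Q (C = 10/11, x = 3/4): negated roots = parameters.
Adjacent-term ratio: r(k) = (3/4) * (k+1/2) / [(k-1/5) (k+1) (k+1)] - poly over poly, x = (3/4) from leading terms; C = 10/11 at k = 0.


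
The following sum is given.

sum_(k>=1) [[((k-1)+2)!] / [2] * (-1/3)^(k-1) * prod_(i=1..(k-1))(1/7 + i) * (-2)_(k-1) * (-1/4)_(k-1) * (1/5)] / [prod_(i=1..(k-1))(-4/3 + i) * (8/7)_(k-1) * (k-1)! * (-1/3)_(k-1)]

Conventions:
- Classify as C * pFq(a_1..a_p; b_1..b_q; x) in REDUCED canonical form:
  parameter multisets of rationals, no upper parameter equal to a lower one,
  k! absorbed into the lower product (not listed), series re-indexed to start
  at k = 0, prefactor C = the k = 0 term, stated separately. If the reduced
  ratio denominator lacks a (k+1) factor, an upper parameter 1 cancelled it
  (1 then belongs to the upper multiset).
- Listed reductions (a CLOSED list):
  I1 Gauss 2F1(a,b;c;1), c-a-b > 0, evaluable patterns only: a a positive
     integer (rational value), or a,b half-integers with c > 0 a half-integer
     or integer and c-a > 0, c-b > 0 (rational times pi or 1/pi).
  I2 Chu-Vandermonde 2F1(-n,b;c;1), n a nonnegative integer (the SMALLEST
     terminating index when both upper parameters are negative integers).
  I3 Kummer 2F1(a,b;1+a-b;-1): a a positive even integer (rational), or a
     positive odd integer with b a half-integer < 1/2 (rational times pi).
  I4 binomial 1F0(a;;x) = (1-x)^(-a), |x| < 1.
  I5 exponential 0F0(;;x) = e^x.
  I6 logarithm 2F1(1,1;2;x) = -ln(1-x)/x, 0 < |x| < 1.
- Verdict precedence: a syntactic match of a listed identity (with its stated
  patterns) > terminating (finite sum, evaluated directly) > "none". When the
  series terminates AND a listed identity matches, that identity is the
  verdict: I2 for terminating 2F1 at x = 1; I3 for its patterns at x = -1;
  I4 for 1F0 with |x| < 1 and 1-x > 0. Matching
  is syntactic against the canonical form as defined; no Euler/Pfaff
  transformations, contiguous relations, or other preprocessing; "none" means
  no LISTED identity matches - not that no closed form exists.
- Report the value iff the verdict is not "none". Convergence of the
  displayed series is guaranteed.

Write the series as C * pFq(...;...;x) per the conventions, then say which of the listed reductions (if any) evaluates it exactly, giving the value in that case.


Classification (C = 1/5): 3F2 with upper {-2, -1/4, 3}, lower {-1/3, -1/3}, argument x = -1/3. Verdict: terminating at k = 2: the factor (-2)_k kills every later term; summing the 3 survivors is exact. Its exact value is -137/80.

Key observation: from the first term 1/5: the lower running product (C = 1/5) is a rising factorial.
Term ratio: r(k) = (-1/3) * (k-2) (k-1/4) (k+3) / [(k-1/3) (k-1/3) (k+1)] - rational; roots negated = parameters, x = (-1/3), C = 1/5.


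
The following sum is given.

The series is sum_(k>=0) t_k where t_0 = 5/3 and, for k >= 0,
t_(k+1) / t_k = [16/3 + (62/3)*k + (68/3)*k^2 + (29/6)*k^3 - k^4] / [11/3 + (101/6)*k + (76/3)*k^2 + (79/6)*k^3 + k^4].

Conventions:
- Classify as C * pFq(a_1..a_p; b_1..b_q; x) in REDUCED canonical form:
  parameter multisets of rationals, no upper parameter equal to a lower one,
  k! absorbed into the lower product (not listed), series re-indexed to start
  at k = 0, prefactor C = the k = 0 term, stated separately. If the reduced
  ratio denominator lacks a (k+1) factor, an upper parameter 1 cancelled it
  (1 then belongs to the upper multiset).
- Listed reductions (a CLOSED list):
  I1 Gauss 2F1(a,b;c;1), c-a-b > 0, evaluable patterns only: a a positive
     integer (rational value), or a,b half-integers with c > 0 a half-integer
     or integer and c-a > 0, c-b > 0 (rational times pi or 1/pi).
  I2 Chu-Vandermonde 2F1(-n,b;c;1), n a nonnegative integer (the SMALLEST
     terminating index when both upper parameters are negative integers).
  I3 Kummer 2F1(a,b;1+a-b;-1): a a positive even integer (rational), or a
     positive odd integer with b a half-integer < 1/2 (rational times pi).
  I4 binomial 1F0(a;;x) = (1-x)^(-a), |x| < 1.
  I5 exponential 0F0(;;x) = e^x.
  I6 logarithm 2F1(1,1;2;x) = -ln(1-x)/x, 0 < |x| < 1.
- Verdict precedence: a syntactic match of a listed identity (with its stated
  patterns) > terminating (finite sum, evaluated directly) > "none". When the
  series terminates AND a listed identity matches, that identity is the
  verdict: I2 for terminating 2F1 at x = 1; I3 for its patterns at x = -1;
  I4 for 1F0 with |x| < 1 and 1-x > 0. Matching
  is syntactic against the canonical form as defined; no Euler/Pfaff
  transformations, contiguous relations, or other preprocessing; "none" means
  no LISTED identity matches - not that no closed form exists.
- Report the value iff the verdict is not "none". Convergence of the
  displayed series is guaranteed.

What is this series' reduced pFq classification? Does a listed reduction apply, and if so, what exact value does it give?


Classification (C = 5/3): 2F1 with upper {-8, 2}, lower {11}, argument x = -1. Verdict: the Kummer evaluation I3 fires (x = -1; c = 11 equals 1+a-b for upper {-8, 2}: listed pattern). Exact value: 25/3.

Key observation: from the first term 5/3: the parameter 1/2 appears in both the upper and lower lists and cancels (alongside the other common factor).
Step ratio: r(k) = (-1) * (k-8) (k+2) / [(k+11) (k+1)] - rational in k, leading ratio (-1); with t_0 = 5/3, classification follows.


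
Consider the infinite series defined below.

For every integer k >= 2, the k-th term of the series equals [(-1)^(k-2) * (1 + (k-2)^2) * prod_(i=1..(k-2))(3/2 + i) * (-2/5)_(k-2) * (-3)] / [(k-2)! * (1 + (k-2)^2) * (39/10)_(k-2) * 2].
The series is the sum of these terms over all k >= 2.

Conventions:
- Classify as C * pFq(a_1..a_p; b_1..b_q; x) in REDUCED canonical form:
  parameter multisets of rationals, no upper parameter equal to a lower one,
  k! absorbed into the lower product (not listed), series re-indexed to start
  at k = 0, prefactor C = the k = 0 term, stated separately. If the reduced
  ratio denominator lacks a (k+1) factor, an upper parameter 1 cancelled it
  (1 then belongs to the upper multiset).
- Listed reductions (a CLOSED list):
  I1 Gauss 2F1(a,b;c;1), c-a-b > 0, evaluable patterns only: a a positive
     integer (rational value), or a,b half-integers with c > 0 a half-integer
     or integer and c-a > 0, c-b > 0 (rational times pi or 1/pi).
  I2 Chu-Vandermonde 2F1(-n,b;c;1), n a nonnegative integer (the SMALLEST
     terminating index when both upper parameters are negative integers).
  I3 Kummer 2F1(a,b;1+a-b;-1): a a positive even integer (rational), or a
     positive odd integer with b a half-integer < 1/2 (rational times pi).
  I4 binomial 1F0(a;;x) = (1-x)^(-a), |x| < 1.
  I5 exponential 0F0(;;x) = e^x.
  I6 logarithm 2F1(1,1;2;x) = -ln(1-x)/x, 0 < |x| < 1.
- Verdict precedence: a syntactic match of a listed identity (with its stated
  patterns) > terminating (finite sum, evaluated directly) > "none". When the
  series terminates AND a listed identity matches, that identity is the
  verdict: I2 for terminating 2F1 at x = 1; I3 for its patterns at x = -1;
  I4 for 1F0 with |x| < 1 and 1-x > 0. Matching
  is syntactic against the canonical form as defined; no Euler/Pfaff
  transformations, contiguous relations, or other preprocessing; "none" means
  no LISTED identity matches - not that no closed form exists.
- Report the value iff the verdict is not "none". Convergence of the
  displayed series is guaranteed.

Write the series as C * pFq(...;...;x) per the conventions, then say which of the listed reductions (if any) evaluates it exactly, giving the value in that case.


With C = -3/2: the canonical form is 2F1(-2/5, 5/2; 39/10; -1). Verdict: none. No listed pattern accepts 2F1(-2/5, 5/2; 39/10; -1).

First insight: t_0 being -3/2, the constant factors (C = -3/2, x = -1) combine into one prefactor.
Consecutive-term ratio: r(k) = (-1) * (k-2/5) (k+5/2) / [(k+39/10) (k+1)] - rational in k, leading ratio (-1); with t_0 = -3/2, classification follows.


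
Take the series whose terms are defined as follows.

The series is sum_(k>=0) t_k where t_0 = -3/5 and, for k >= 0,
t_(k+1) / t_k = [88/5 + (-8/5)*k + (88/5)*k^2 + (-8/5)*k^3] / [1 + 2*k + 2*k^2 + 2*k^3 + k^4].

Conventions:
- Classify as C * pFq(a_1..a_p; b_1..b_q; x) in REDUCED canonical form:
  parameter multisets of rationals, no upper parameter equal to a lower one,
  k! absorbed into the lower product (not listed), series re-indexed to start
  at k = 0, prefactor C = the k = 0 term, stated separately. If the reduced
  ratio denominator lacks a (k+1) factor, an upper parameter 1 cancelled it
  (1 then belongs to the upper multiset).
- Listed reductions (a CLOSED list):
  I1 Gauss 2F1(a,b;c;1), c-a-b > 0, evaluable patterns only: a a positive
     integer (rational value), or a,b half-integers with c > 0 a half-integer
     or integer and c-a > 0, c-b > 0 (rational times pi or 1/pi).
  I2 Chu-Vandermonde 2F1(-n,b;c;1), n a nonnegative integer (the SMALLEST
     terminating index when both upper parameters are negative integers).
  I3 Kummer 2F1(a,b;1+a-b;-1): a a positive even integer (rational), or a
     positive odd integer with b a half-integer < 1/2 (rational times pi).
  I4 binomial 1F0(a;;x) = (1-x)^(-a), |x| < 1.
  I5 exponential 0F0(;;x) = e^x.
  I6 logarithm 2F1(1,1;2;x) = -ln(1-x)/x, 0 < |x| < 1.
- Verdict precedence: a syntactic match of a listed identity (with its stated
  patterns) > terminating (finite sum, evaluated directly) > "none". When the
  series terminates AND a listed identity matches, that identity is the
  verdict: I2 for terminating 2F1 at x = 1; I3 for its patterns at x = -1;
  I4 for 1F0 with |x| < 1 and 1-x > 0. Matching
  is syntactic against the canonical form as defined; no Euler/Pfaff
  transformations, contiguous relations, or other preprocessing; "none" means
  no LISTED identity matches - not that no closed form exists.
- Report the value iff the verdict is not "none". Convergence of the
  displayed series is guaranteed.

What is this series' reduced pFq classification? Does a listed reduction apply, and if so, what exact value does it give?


x = -8/5 here; the reduced form reads 1F1, upper {-11}, lower {1}, C = -3/5. Verdict: terminating (-11 upstairs). 12 nonzero terms in all; added directly. Exact value: -2625384780633977/12689208984375.

First insight: t_0 being -3/5, the expanded ratio factors over Q; C = -3/5, roots give parameters.
Ratio: r(k) = (-8/5) * (k-11) / [(k+1) (k+1)] - rational in k, leading ratio (-8/5); with t_0 = -3/5, classification follows.


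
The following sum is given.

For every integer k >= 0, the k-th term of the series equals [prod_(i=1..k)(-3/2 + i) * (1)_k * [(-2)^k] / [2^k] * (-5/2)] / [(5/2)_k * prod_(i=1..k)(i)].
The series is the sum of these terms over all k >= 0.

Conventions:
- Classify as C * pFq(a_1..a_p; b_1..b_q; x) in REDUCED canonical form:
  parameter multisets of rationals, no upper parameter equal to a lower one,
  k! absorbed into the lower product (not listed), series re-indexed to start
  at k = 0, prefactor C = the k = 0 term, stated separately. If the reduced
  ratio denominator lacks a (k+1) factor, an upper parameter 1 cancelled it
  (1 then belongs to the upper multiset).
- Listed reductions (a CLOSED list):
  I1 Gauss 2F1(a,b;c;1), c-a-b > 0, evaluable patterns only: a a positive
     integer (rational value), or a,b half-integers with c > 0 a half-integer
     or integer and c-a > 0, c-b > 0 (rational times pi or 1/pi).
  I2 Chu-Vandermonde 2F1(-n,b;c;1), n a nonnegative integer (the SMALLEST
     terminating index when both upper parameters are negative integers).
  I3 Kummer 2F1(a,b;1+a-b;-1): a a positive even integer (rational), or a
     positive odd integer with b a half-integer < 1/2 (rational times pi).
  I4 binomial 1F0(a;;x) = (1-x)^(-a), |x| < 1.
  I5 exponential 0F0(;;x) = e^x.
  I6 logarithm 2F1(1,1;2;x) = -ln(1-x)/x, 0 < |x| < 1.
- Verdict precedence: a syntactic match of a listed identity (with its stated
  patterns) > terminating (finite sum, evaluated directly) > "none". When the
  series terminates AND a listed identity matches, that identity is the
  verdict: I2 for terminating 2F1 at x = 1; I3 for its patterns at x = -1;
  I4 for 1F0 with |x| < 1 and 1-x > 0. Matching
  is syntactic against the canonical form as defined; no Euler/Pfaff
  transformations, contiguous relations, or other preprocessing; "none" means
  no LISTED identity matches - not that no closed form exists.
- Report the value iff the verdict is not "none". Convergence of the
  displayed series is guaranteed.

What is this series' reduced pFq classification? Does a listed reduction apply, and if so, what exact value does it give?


Classification (C = -5/2): 2F1 with upper {-1/2, 1}, lower {5/2}, argument x = -1. Verdict: Kummer (I3) applies (x = -1; c = 5/2 equals 1+a-b for upper {-1/2, 1}: listed pattern). Value: (-15/16) * pi.

Key observation: from the first term -5/2: the product of the first k integers (C = -5/2) is k!.
Ratio: r(k) = (-1) * (k-1/2) (k+1) / [(k+5/2) (k+1)] - rational in k. x = (-1); t_0 = -5/2; negate the roots.


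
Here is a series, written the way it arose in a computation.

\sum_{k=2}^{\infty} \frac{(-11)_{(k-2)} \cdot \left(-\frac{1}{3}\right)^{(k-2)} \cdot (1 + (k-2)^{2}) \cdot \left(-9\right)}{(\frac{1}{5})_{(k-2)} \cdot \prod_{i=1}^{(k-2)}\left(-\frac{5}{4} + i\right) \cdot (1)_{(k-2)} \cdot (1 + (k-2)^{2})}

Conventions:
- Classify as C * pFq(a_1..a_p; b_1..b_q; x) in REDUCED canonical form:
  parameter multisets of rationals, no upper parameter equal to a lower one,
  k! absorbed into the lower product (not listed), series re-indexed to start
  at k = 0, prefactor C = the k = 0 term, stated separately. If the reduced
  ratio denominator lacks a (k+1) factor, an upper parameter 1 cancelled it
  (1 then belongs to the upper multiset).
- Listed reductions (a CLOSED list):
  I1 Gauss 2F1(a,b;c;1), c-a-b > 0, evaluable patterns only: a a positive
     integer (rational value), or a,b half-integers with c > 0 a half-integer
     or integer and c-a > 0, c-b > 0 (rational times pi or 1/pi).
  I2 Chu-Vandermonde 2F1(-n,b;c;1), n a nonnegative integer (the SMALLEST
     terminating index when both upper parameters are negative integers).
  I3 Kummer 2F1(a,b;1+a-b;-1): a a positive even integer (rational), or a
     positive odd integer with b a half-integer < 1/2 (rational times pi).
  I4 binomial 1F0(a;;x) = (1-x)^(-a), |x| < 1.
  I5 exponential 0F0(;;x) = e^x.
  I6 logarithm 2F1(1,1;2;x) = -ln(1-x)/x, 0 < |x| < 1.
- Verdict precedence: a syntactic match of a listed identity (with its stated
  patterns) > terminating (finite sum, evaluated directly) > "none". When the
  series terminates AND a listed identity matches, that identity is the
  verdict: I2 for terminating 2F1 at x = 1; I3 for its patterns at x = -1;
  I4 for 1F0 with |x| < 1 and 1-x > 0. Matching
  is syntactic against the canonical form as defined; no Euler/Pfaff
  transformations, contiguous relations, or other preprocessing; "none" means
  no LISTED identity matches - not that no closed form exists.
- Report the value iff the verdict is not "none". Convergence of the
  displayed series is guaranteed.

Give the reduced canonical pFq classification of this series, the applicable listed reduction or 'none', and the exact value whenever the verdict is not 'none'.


The tell: from the first term -9: striking the common factor k^2 + 1 reduces the term (prefactor -9).
Adjacent-term ratio: r(k) = -\frac{1}{3} * (k-11) / [(k-\frac{1}{4}) (k+\frac{1}{5}) (k+1)] ; factor over Q: parameters, x = -\frac{1}{3}, and C = -9.

x = -\frac{1}{3} here; the reduced form reads 1F2, upper {-11}, lower {-\frac{1}{4}, \frac{1}{5}}, C = -9. Verdict: terminating - the sum ends at index 11 because -11 is a negative integer; exact evaluation follows. Sum: \frac{364770433680571508407898072119}{164648101781514516112216269}.


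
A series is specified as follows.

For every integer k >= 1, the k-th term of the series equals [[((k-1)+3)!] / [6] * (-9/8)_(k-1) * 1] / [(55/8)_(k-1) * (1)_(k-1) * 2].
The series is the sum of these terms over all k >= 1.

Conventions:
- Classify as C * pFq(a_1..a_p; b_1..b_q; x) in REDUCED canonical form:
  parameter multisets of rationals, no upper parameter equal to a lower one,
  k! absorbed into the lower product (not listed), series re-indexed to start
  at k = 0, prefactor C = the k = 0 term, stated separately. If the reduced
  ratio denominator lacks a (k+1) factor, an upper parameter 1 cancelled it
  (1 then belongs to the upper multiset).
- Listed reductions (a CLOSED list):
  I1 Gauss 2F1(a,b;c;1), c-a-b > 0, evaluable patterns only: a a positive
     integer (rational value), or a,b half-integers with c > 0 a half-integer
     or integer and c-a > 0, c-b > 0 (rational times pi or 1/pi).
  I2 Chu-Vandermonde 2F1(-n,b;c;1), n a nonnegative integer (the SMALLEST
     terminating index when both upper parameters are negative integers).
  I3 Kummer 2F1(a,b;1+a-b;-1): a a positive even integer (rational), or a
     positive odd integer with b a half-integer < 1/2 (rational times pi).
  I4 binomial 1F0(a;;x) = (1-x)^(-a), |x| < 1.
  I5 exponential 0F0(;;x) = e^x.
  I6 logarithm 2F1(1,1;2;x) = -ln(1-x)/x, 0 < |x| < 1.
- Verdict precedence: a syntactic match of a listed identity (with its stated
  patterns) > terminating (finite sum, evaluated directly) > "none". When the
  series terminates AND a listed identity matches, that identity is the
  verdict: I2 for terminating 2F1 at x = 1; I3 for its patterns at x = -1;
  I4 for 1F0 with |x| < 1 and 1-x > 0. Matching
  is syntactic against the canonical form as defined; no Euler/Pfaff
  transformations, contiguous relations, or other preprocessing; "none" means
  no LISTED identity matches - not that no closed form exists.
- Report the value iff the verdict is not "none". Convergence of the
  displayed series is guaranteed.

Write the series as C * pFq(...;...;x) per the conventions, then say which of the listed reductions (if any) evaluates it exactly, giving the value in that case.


With C = 1/2: the canonical form is 2F1(-9/8, 4; 55/8; 1). Verdict: this is Gauss (I1, integer-parameter pattern) (x = 1: the Gamma ratio telescopes since c-a-b = 4 > 0 and a = 4 in Z>0). Hence: 435643/2293760.

The tell: t_0 = 1/2 here, and (1)_k (C = 1/2, x = 1) is k! itself.
Step ratio: r(k) = 1 * (k-9/8) (k+4) / [(k+55/8) (k+1)] - poly over poly, x = 1 from leading terms; C = 1/2 at k = 0.
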